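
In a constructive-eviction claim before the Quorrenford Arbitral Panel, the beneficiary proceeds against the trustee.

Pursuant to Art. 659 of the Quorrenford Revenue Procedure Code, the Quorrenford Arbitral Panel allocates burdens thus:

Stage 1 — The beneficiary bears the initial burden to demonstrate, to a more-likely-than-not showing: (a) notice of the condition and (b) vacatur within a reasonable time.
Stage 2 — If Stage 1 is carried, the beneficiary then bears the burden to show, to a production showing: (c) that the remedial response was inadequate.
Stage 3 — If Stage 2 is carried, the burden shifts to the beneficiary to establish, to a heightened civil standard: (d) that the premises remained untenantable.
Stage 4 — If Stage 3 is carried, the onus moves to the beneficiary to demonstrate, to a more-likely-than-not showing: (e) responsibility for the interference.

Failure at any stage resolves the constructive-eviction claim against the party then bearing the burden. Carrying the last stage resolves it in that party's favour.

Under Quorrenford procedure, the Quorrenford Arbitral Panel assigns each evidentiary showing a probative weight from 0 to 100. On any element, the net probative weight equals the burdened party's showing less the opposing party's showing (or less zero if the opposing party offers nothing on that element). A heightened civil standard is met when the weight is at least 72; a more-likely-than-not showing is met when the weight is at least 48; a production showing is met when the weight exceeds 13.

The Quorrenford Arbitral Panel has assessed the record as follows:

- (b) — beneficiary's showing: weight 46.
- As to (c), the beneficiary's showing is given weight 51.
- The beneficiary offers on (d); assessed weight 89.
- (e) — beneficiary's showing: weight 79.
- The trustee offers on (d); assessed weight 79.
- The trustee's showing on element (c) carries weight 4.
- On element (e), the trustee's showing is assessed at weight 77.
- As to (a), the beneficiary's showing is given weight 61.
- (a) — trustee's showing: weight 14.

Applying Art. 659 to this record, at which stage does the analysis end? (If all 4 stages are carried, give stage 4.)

stage 1

Stage 1 — burden on beneficiary; standard: a more-likely-than-not showing (weight is at least 48).
    (a): 61 − 14 = 47 < 48 [not met]
    (b): 46 < 48 [not met]
  The beneficiary does not carry Stage 1.
So the trustee prevails.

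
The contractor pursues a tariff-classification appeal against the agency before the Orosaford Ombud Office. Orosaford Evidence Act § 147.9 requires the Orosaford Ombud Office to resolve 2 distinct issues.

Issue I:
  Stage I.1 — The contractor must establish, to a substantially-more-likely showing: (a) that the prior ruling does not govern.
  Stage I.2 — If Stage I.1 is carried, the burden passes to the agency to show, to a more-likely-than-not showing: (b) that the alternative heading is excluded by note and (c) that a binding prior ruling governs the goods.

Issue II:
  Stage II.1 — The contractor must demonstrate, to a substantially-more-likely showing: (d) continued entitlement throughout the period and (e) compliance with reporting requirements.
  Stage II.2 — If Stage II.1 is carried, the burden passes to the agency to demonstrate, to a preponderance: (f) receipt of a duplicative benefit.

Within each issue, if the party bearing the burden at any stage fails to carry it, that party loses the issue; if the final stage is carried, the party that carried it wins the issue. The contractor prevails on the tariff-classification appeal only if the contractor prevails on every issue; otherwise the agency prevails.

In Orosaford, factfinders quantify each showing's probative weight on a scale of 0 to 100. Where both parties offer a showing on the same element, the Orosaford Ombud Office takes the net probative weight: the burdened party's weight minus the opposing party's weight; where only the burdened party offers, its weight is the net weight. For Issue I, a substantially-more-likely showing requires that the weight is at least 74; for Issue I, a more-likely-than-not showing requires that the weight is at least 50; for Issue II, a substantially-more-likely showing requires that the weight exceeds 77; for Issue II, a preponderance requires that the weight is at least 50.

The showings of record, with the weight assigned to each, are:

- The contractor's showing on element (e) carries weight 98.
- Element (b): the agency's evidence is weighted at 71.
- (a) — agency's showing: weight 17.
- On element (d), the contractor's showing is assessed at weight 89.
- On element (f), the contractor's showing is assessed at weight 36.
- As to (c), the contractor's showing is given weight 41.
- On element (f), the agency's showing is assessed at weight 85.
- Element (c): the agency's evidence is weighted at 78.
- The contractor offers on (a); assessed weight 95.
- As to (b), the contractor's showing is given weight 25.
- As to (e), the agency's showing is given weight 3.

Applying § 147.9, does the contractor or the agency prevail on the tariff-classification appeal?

— Issue I —
At Stage I.1 the contractor must meet a substantially-more-likely showing (weight is at least 74): on (a) the weight is 95 less the opposing 17 gives net 78, ≥ 74, so (a) meets the standard.
  Stage I.1 is satisfied; the onus moves to the agency.
At Stage I.2 the agency must meet a more-likely-than-not showing (weight is at least 50): on (b) the weight is 71 less the opposing 25 gives net 46, < 50, so (b) does not meet the standard; on (c) the weight is 78 less the opposing 41 gives net 37, < 50, so (c) does not meet the standard.
  Stage I.2 not carried; the agency fails its burden.
The analysis ends at Stage I.2; the contractor prevails on this issue.
— Issue II —
At Stage II.1 the contractor must meet a substantially-more-likely showing (weight exceeds 77): on (d) the weight is 89, which does exceed 77, so (d) meets the standard; on (e) the weight is 98 less the opposing 3 gives net 95, > 77, so (e) meets the standard.
  The contractor carries Stage II.1; the agency now bears the burden.
At Stage II.2 the agency must meet a preponderance (weight is at least 50): on (f) the weight is 85 less the opposing 36 gives net 49, < 50, so (f) does not meet the standard.
  The agency does not carry Stage II.2.
So the contractor prevails on this issue.
Per-issue: Issue I → contractor; Issue II → contractor. The contractor must prevail on every issue; overall, the contractor prevails.

contractor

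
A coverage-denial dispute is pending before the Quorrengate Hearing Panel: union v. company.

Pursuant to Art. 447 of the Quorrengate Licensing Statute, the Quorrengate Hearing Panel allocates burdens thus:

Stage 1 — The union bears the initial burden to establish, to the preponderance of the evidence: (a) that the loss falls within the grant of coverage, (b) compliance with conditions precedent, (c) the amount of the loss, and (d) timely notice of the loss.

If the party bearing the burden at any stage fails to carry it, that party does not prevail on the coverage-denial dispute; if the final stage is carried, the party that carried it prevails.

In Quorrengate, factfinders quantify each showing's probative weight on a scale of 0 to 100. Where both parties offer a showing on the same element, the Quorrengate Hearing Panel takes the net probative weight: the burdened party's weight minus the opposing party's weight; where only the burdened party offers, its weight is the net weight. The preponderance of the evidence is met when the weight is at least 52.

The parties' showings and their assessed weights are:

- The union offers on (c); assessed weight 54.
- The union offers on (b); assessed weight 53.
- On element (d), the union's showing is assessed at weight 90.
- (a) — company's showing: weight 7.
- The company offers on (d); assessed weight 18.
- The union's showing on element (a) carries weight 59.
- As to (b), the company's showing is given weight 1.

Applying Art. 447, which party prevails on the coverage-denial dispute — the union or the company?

union

At Stage 1 the union must meet the preponderance of the evidence (weight is at least 52): on (a) the weight is 59 less the opposing 7 gives net 52, ≥ 52, so (a) meets the standard; on (b) the weight is 53 less the opposing 1 gives net 52, which does reach 52, so (b) meets the standard; on (c) the weight is 54, ≥ 52, so (c) meets the standard; on (d) the weight is 90 less the opposing 18 gives net 72, ≥ 52, so (d) meets the standard.
  The union carries the last stage.
All stages carried — the union prevails.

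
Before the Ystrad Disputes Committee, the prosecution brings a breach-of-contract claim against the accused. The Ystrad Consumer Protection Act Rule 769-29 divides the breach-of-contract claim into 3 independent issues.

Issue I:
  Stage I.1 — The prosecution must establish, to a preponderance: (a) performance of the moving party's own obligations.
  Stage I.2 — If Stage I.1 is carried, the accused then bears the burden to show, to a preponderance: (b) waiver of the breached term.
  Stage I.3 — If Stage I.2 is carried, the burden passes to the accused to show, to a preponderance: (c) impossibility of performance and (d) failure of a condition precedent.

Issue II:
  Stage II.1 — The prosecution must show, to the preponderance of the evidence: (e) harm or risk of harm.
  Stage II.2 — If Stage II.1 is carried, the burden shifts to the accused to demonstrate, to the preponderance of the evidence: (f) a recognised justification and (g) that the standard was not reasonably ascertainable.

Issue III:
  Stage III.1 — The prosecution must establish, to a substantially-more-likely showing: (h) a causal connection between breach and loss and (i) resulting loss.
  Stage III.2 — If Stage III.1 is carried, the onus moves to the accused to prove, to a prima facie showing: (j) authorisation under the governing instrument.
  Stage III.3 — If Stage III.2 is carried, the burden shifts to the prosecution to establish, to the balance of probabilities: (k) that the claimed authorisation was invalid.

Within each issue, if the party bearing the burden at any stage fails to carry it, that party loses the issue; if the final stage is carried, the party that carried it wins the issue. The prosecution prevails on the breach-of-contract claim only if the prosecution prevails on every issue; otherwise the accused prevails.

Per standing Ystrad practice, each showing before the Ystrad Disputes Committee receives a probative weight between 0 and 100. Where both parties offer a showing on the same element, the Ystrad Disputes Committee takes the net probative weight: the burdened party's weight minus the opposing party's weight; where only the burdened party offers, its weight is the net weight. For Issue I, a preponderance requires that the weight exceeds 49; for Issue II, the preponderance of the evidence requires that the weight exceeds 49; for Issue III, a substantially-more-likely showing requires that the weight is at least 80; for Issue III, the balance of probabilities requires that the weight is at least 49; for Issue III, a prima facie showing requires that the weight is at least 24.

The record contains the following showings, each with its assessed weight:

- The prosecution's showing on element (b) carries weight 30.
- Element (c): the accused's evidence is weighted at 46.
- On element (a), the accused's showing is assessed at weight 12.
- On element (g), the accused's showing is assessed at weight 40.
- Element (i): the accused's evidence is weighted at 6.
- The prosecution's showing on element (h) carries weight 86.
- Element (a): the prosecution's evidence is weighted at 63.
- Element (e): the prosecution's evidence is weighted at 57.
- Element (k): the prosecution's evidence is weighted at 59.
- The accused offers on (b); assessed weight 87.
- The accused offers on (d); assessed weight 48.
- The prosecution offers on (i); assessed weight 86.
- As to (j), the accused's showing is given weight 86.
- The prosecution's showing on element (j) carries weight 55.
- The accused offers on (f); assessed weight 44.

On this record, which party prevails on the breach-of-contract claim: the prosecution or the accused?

— Issue I —
At Stage I.1 the prosecution must meet a preponderance (weight exceeds 49): on (a) the weight is 63 less the opposing 12 gives net 51, > 49, so (a) meets the standard.
  All elements met. The burden passes to the accused.
At Stage I.2 the accused must meet a preponderance (weight exceeds 49): on (b) the weight is 87 less the opposing 30 gives net 57, > 49, so (b) meets the standard.
  Stage I.2 is satisfied; the accused continues to bear the burden.
At Stage I.3 the accused must meet a preponderance (weight exceeds 49): on (c) the weight is 46, which does not exceed 49, so (c) does not meet the standard; on (d) the weight is 48, ≤ 49, so (d) does not meet the standard.
  Stage I.3 not carried; the accused fails its burden.
So the prosecution prevails on this issue.
— Issue II —
Stage II.1 (prosecution, the preponderance of the evidence, weight exceeds 49): (e) 57 > 49 — meets.
  Stage II.1 carried; the burden shifts to the accused.
Stage II.2 (accused, the preponderance of the evidence, weight exceeds 49): (f) 44 ≤ 49 — fails; (g) 40 ≤ 49 — fails.
  Not every element is met, so the accused fails to carry Stage II.2.
The prosecution prevails on this issue.
— Issue III —
Stage III.1 — burden on prosecution; standard: a substantially-more-likely showing (weight is at least 80).
    (h): 86 ≥ 80 [met]
    (i): 86 − 6 = 80 ≥ 80 [met]
  All elements met. The burden passes to the accused.
Stage III.2 — burden on accused; standard: a prima facie showing (weight is at least 24).
    (j): 86 − 55 = 31 ≥ 24 [met]
  All elements met. The burden passes to the prosecution.
Stage III.3 — burden on prosecution; standard: the balance of probabilities (weight is at least 49).
    (k): 59 ≥ 49 [met]
  Stage III.3 carried; the final stage is satisfied.
With every stage satisfied, the prosecution prevails on this issue.
Per-issue: Issue I → prosecution; Issue II → prosecution; Issue III → prosecution. The prosecution must prevail on every issue; overall, the prosecution prevails.

prosecution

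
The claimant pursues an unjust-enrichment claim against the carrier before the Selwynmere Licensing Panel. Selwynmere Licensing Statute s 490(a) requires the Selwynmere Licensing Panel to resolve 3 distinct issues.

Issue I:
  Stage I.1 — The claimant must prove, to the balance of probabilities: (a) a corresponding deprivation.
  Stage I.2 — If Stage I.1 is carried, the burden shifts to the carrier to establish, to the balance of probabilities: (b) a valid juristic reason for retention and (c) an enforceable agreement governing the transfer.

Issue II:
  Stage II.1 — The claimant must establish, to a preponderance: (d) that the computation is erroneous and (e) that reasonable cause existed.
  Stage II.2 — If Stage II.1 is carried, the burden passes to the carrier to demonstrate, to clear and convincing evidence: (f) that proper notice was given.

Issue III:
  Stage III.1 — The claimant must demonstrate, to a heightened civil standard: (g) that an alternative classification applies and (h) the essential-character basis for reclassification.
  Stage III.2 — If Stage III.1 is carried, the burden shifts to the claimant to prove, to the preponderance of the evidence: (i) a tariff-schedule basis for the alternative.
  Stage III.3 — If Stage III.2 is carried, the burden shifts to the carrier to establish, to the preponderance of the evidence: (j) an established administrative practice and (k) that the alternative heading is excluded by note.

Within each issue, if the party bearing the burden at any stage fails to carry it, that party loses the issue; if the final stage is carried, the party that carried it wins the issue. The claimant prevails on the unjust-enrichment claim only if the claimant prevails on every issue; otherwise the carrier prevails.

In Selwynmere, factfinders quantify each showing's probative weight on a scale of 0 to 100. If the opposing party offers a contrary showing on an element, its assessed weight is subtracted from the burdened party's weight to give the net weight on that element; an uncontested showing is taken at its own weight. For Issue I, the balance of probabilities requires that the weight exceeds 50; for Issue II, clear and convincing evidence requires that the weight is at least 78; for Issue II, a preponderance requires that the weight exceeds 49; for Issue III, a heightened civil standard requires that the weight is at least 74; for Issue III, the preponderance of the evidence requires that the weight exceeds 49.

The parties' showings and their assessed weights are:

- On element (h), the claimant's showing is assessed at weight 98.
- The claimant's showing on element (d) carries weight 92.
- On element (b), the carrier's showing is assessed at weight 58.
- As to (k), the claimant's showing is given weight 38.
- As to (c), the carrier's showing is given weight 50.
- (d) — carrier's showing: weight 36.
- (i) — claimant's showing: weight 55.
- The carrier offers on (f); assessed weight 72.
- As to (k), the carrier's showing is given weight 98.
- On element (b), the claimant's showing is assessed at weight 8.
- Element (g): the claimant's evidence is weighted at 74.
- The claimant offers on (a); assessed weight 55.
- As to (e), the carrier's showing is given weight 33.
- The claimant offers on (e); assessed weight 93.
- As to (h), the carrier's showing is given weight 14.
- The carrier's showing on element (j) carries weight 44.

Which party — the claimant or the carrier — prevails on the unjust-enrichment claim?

claimant

— Issue I —
Stage I.1 — burden on claimant; standard: the balance of probabilities (weight exceeds 50).
    (a): 55 > 50 [met]
  Stage I.1 is satisfied; the onus moves to the carrier.
Stage I.2 — burden on carrier; standard: the balance of probabilities (weight exceeds 50).
    (b): 58 − 8 = 50 ≤ 50 [not met]
    (c): 50 ≤ 50 [not met]
  Not every element is met, so the carrier fails to carry Stage I.2.
The claimant prevails on this issue.
— Issue II —
Stage II.1 (claimant, a preponderance, weight exceeds 49): (d) net 92−36=56 > 49 — meets; (e) net 93−33=60 > 49 — meets.
  Stage II.1 is satisfied; the onus moves to the carrier.
Stage II.2 (carrier, clear and convincing evidence, weight is at least 78): (f) 72 < 78 — fails.
  Stage II.2 not carried; the carrier fails its burden.
The claimant prevails on this issue.
— Issue III —
Stage III.1 (claimant, a heightened civil standard, weight is at least 74): (g) 74 ≥ 74 — meets; (h) net 98−14=84 ≥ 74 — meets.
  Stage III.1 is satisfied; the claimant continues to bear the burden.
Stage III.2 (claimant, the preponderance of the evidence, weight exceeds 49): (i) 55 > 49 — meets.
  Stage III.2 carried; the burden shifts to the carrier.
Stage III.3 (carrier, the preponderance of the evidence, weight exceeds 49): (j) 44 ≤ 49 — fails; (k) net 98−38=60 > 49 — meets.
  Stage III.3 not carried; the carrier fails its burden.
So the claimant prevails on this issue.
Per-issue: Issue I → claimant; Issue II → claimant; Issue III → claimant. The claimant must prevail on every issue; overall, the claimant prevails.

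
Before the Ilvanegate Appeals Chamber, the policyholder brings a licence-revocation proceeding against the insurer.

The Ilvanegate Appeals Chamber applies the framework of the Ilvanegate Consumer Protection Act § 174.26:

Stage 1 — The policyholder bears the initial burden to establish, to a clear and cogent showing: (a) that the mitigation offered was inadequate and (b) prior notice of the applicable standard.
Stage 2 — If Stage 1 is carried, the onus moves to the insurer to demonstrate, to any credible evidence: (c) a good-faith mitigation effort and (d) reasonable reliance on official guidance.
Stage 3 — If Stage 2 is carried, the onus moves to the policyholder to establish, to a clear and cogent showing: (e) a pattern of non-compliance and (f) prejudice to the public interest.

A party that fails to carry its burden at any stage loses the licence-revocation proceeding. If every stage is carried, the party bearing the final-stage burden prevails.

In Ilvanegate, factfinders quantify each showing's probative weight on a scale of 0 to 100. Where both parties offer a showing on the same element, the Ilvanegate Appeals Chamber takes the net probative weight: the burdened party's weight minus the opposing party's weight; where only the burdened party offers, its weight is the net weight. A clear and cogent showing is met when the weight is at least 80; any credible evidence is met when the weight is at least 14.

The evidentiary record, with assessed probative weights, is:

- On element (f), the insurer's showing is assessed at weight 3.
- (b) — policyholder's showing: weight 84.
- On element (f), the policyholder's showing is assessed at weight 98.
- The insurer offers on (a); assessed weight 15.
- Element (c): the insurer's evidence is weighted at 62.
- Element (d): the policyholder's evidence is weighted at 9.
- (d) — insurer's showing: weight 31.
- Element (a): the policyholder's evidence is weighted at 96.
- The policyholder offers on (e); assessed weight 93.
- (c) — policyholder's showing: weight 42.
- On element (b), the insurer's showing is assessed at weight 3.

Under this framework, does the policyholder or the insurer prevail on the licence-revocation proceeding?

policyholder

Stage 1 (policyholder, a clear and cogent showing, weight is at least 80): (a) net 96−15=81 ≥ 80 — meets; (b) net 84−3=81 ≥ 80 — meets.
  All elements met. The burden passes to the insurer.
Stage 2 (insurer, any credible evidence, weight is at least 14): (c) net 62−42=20 ≥ 14 — meets; (d) net 31−9=22 ≥ 14 — meets.
  The insurer carries Stage 2; the policyholder now bears the burden.
Stage 3 (policyholder, a clear and cogent showing, weight is at least 80): (e) 93 ≥ 80 — meets; (f) net 98−3=95 ≥ 80 — meets.
  All elements met at the final stage.
Every stage carried; the policyholder prevails.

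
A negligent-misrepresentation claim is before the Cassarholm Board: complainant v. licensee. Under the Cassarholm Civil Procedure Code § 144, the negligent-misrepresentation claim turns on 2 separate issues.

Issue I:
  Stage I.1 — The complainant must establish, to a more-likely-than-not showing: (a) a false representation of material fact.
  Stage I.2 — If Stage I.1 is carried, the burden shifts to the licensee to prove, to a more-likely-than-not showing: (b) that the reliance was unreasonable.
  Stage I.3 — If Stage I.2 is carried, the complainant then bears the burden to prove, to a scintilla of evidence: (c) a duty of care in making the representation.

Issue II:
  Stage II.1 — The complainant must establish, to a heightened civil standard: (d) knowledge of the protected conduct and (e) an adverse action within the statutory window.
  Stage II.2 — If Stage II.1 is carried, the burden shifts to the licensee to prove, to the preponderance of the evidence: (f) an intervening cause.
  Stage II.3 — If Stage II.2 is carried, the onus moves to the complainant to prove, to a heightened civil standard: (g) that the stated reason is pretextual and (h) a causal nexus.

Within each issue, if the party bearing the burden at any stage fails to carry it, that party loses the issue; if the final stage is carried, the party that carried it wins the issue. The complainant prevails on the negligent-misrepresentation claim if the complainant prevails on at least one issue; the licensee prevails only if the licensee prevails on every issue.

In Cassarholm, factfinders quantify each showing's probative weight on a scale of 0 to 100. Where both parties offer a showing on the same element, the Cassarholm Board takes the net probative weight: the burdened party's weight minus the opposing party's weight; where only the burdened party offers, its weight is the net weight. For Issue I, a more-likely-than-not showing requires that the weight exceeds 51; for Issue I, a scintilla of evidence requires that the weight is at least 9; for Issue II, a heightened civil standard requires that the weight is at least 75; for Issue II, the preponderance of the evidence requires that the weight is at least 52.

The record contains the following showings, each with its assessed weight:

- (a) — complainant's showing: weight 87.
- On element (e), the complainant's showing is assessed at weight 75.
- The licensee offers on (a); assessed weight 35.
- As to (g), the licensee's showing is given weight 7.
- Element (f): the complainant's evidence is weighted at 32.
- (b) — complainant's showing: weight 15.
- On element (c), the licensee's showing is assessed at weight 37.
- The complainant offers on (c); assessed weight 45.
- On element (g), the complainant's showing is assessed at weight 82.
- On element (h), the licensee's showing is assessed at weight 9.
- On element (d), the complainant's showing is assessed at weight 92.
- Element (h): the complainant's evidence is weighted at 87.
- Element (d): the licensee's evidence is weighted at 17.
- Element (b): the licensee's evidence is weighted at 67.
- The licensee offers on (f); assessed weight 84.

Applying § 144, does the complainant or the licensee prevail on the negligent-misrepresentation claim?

complainant

— Issue I —
Stage I.1 (complainant, a more-likely-than-not showing, weight exceeds 51): (a) net 87−35=52 > 51 — meets.
  All elements met. The burden passes to the licensee.
Stage I.2 (licensee, a more-likely-than-not showing, weight exceeds 51): (b) net 67−15=52 > 51 — meets.
  All elements met. The burden passes to the complainant.
Stage I.3 (complainant, a scintilla of evidence, weight is at least 9): (c) net 45−37=8 < 9 — fails.
  Not every element is met, so the complainant fails to carry Stage I.3.
So the licensee prevails on this issue.
— Issue II —
Stage II.1 — burden on complainant; standard: a heightened civil standard (weight is at least 75).
    (d): 92 − 17 = 75 ≥ 75 [met]
    (e): 75 ≥ 75 [met]
  Stage II.1 is satisfied; the onus moves to the licensee.
Stage II.2 — burden on licensee; standard: the preponderance of the evidence (weight is at least 52).
    (f): 84 − 32 = 52 ≥ 52 [met]
  The licensee carries Stage II.2; the complainant now bears the burden.
Stage II.3 — burden on complainant; standard: a heightened civil standard (weight is at least 75).
    (g): 82 − 7 = 75 ≥ 75 [met]
    (h): 87 − 9 = 78 ≥ 75 [met]
  Stage II.3 carried; the final stage is satisfied.
With every stage satisfied, the complainant prevails on this issue.
Per-issue: Issue I → licensee; Issue II → complainant. The complainant must prevail on at least one issue; overall, the complainant prevails.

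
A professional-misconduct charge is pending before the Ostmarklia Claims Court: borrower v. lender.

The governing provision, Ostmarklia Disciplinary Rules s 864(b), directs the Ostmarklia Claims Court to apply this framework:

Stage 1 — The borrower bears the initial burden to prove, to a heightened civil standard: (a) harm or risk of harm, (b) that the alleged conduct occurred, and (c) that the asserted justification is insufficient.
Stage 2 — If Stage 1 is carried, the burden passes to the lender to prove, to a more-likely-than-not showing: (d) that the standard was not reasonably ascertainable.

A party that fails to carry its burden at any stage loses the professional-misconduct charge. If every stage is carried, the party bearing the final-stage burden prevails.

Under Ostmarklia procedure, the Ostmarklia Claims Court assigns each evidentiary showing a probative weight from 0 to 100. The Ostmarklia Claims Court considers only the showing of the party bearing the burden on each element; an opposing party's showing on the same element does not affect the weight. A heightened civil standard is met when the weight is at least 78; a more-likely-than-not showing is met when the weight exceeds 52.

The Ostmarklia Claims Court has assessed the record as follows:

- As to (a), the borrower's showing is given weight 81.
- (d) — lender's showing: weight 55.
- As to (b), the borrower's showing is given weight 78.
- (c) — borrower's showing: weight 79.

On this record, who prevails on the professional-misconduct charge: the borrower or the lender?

Stage 1 (borrower, a heightened civil standard, weight is at least 78): (a) 81 ≥ 78 — meets; (b) 78 ≥ 78 — meets; (c) 79 ≥ 78 — meets.
  Stage 1 is satisfied; the onus moves to the lender.
Stage 2 (lender, a more-likely-than-not showing, weight exceeds 52): (d) 55 > 52 — meets.
  Stage 2 carried; the final stage is satisfied.
With every stage satisfied, the lender prevails.

lender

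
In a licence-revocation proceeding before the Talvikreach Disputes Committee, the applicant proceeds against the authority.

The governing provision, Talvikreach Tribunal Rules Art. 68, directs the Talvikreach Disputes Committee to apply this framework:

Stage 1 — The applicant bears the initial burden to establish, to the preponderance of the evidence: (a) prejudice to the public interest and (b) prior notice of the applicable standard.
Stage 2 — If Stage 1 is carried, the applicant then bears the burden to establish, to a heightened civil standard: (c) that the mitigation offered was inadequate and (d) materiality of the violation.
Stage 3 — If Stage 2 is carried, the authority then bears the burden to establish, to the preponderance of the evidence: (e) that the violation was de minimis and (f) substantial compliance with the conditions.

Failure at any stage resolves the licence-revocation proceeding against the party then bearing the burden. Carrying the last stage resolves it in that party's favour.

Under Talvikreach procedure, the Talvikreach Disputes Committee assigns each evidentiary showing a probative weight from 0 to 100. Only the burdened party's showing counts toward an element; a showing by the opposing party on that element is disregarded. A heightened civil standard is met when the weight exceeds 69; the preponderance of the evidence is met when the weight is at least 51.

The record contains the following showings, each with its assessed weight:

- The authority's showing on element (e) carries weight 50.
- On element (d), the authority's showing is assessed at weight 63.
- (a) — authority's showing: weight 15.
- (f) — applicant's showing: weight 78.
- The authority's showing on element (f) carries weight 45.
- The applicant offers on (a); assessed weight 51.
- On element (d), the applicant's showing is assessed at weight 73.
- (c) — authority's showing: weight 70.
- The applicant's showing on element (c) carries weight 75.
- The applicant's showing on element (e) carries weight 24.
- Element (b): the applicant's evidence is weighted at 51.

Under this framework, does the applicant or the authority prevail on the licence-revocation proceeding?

Stage 1 — burden on applicant; standard: the preponderance of the evidence (weight is at least 51).
    (a): 51 (authority's 15 disregarded) ≥ 51 [met]
    (b): 51 ≥ 51 [met]
  All elements met. The applicant retains the burden for Stage 2.
Stage 2 — burden on applicant; standard: a heightened civil standard (weight exceeds 69).
    (c): 75 (authority's 70 disregarded) > 69 [met]
    (d): 73 (authority's 63 disregarded) > 69 [met]
  All elements met. The burden passes to the authority.
Stage 3 — burden on authority; standard: the preponderance of the evidence (weight is at least 51).
    (e): 50 (applicant's 24 disregarded) < 51 [not met]
    (f): 45 (applicant's 78 disregarded) < 51 [not met]
  Stage 3 not carried; the authority fails its burden.
The analysis ends at Stage 3; the applicant prevails.

applicant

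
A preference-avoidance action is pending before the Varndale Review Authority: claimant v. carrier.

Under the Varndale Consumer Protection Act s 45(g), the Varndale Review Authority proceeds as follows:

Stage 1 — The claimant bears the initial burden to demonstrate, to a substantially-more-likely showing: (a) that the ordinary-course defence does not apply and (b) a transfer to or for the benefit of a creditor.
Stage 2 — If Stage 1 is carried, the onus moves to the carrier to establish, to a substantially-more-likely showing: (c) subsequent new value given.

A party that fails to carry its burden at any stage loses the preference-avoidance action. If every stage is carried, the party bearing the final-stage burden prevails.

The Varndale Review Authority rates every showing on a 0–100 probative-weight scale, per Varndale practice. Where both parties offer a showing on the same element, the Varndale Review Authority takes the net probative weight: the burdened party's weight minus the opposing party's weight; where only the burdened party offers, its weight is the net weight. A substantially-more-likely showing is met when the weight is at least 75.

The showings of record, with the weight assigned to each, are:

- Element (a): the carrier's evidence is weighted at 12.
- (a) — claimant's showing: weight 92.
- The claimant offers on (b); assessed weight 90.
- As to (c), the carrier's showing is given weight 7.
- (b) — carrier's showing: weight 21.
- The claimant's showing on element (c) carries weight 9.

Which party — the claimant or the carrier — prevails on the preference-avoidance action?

Stage 1 (claimant, a substantially-more-likely showing, weight is at least 75): (a) net 92−12=80 ≥ 75 — meets; (b) net 90−21=69 < 75 — fails.
  The claimant does not carry Stage 1.
The carrier prevails.

carrier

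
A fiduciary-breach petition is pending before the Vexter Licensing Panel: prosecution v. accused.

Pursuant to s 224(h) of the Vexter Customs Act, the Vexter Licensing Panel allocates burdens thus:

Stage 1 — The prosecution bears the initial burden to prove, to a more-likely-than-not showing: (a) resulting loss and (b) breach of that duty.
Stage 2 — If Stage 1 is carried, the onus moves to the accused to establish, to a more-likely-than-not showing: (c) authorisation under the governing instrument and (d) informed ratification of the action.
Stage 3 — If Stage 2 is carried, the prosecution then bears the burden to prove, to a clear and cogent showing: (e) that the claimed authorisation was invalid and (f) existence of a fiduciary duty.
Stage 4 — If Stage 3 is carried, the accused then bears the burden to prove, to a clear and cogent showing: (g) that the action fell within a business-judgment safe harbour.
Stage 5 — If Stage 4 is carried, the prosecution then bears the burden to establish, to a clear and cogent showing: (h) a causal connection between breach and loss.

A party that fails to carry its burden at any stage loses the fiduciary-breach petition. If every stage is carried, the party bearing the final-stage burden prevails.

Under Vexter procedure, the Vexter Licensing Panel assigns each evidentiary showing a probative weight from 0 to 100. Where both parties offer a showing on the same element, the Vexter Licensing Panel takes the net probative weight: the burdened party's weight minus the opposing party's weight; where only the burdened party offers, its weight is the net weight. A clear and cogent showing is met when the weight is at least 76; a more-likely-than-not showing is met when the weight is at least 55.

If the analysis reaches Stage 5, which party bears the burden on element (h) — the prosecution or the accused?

prosecution

Stage 5's rule assigns the burden to the prosecution (to a clear and cogent showing).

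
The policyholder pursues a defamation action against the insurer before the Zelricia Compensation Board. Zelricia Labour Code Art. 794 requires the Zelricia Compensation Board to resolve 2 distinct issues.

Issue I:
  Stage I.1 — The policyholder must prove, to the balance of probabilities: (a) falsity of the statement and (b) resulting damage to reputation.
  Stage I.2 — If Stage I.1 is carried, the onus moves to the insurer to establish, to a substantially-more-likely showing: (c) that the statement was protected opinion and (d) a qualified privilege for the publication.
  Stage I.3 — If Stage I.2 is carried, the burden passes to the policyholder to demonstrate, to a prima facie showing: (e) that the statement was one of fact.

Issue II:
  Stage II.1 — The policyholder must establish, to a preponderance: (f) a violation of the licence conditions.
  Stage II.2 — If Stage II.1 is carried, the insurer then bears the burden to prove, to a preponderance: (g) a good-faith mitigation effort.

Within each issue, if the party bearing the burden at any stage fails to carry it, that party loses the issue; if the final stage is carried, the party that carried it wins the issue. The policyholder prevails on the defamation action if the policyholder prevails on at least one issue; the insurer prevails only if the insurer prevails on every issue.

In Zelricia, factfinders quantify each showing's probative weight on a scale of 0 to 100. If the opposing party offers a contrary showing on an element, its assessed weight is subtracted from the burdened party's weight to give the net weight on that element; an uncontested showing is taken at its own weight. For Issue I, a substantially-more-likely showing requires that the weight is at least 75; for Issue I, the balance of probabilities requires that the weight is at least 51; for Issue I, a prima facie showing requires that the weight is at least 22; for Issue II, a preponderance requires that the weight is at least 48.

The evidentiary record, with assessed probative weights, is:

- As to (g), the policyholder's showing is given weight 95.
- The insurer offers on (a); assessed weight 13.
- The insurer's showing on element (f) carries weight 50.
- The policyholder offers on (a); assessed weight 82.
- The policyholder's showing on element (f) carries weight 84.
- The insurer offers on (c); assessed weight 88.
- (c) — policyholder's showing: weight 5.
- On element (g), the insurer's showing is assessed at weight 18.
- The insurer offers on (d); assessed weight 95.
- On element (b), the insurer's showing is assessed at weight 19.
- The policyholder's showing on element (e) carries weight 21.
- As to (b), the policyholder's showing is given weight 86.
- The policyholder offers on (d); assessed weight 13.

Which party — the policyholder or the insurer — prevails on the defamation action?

insurer

— Issue I —
Stage I.1 (policyholder, the balance of probabilities, weight is at least 51): (a) net 82−13=69 ≥ 51 — meets; (b) net 86−19=67 ≥ 51 — meets.
  The policyholder carries Stage I.1; the insurer now bears the burden.
Stage I.2 (insurer, a substantially-more-likely showing, weight is at least 75): (c) net 88−5=83 ≥ 75 — meets; (d) net 95−13=82 ≥ 75 — meets.
  Stage I.2 is satisfied; the onus moves to the policyholder.
Stage I.3 (policyholder, a prima facie showing, weight is at least 22): (e) 21 < 22 — fails.
  Stage I.3 not carried; the policyholder fails its burden.
So the insurer prevails on this issue.
— Issue II —
Stage II.1 — burden on policyholder; standard: a preponderance (weight is at least 48).
    (f): 84 − 50 = 34 < 48 [not met]
  Stage II.1 not carried; the policyholder fails its burden.
The analysis ends at Stage II.1; the insurer prevails on this issue.
Per-issue: Issue I → insurer; Issue II → insurer. The policyholder must prevail on at least one issue; overall, the insurer prevails.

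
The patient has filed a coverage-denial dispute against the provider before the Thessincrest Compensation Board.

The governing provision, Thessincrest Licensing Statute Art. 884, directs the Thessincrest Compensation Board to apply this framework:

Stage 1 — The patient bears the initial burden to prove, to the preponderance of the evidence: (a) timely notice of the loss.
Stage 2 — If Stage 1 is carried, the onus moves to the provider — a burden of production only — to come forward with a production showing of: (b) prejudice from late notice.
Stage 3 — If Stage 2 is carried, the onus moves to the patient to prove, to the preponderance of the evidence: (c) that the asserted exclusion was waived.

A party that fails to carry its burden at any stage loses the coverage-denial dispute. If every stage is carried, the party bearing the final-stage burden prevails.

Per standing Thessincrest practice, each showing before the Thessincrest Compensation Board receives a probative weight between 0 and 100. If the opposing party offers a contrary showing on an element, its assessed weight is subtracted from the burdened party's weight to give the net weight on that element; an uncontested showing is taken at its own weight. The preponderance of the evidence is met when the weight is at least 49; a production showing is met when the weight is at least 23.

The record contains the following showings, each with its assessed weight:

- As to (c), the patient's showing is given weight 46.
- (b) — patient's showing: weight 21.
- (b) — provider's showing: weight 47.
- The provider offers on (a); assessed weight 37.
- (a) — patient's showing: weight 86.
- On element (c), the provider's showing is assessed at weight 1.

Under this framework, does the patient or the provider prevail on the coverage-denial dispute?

At Stage 1 the patient must meet the preponderance of the evidence (weight is at least 49): on (a) the weight is 86 less the opposing 37 gives net 49, which does reach 49, so (a) meets the standard.
  All elements met. The burden passes to the provider.
At Stage 2 the provider must meet a production showing (weight is at least 23): on (b) the weight is 47 less the opposing 21 gives net 26, ≥ 23, so (b) meets the standard.
  The provider carries Stage 2; the patient now bears the burden.
At Stage 3 the patient must meet the preponderance of the evidence (weight is at least 49): on (c) the weight is 46 less the opposing 1 gives net 45, < 49, so (c) does not meet the standard.
  Not every element is met, so the patient fails to carry Stage 3.
The analysis ends at Stage 3; the provider prevails.

provider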